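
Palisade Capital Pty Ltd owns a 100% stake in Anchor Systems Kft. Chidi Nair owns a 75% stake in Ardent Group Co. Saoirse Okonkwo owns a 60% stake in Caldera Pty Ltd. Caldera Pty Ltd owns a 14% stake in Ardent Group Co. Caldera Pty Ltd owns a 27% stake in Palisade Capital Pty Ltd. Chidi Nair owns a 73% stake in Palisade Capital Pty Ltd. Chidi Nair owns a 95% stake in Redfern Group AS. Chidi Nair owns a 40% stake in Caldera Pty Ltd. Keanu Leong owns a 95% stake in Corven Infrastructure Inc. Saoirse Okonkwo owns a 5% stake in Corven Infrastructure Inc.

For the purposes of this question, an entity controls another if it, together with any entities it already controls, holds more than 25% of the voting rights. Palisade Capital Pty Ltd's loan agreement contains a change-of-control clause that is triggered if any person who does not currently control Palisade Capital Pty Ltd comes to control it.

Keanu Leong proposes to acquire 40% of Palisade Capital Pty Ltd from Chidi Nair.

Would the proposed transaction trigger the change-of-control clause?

The purchase adds only to Keanu's holdings (Chidi's stake shrinks), so Keanu is the only person who could newly come to control Palisade.
Keanu holds 95% of Corven, so Keanu controls Corven.
Neither Keanu nor any entity Keanu controls holds any voting interest in Palisade.
So before the transaction, Keanu does not control Palisade.
After the purchase, Keanu holds 40% of Palisade directly, and Chidi's stake falls to 33%.
Keanu holds 40% of Palisade, so Keanu controls Palisade.
Keanu did not control Palisade before and does after, so the clause is triggered.

Yes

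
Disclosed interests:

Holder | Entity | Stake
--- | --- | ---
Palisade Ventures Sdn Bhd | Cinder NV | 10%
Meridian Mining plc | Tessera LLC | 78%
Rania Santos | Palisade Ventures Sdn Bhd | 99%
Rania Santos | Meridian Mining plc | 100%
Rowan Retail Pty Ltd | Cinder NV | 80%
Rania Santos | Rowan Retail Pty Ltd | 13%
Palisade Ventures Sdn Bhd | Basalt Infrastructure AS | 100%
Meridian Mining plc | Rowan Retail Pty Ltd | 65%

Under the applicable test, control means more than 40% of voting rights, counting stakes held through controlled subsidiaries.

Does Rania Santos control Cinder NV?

Rania holds 100% of Meridian, so Rania controls Meridian.
Meridian and Rania together hold 65% + 13% = 78% of Rowan, so Rania controls Rowan.
Rania holds 99% of Palisade, so Rania controls Palisade.
Rowan and Palisade together hold 80% + 10% = 90% of Cinder, so Rania controls Cinder.

Yes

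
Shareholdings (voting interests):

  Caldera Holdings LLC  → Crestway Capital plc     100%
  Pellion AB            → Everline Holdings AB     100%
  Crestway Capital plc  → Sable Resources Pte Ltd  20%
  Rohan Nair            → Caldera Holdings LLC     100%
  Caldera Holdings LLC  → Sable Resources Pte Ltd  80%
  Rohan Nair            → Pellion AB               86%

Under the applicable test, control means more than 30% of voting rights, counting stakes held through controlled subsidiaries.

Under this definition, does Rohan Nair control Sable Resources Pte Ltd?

Rohan holds 100% of Caldera, so Rohan controls Caldera.
Caldera holds 100% of Crestway, so Rohan controls Crestway.
Crestway and Caldera together hold 20% + 80% = 100% of Sable, so Rohan controls Sable.

Yes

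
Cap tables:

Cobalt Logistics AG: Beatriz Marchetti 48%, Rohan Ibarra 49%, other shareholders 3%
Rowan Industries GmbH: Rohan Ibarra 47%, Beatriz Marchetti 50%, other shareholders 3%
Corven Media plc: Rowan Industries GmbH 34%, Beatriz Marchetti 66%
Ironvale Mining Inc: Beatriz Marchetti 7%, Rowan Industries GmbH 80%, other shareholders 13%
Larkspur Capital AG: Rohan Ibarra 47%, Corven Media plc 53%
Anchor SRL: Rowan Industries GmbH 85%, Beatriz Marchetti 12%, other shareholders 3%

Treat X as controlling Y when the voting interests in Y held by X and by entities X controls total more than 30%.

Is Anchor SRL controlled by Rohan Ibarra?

Yes

Rohan holds 47% of Rowan, so Rohan controls Rowan.
Rowan holds 85% of Anchor, so Rohan controls Anchor.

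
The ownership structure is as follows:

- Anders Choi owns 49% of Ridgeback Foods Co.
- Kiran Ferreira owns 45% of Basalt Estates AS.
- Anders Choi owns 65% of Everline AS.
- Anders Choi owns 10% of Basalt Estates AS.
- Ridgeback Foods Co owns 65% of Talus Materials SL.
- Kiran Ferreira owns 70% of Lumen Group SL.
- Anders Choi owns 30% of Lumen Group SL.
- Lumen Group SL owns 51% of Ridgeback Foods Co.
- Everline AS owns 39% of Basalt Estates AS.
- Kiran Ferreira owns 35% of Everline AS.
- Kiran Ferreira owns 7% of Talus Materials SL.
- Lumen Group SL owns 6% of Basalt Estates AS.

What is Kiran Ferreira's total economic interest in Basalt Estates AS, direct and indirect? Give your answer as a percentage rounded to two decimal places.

Kiran reaches Basalt along 3 paths.
Direct stake: 45% = 45%.
Via Everline: 35% × 39% = 13.65%.
Via Lumen: 70% × 6% = 4.2%.
Total: 45% + 13.65% + 4.2% = 62.85%.

62.85%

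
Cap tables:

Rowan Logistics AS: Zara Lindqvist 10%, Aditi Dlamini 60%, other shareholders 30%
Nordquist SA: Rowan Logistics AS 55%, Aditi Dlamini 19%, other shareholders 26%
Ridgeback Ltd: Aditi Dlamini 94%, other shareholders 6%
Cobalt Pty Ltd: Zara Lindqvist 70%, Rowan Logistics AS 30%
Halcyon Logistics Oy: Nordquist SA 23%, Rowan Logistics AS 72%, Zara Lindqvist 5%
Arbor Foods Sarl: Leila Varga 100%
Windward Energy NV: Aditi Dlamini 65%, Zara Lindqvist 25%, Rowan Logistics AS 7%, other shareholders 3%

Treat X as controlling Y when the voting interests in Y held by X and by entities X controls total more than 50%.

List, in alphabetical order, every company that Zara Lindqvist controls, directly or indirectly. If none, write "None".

Cobalt Pty Ltd

Zara holds 70% of Cobalt, so Zara controls Cobalt.
No other company's threshold is met.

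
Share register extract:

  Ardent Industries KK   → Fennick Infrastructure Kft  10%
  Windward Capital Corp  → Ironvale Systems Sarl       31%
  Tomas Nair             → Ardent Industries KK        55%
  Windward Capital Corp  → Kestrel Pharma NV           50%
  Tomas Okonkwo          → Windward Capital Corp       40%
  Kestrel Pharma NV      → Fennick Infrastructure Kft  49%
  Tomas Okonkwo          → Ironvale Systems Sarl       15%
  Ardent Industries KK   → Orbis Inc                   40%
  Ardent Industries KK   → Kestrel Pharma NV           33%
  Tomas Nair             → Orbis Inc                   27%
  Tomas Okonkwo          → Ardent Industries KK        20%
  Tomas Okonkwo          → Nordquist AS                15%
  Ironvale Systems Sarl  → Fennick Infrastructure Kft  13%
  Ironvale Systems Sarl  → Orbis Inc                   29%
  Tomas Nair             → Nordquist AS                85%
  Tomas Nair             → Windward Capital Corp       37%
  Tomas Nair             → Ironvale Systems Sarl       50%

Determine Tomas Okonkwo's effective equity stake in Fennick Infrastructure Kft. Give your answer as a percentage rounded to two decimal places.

Tomas Okonkwo reaches Fennick along 5 paths.
Via Ironvale: 15% × 13% = 1.95%.
Via Windward → Ironvale: 40% × 31% × 13% = 1.612%.
Via Ardent: 20% × 10% = 2%.
Via Ardent → Kestrel: 20% × 33% × 49% = 3.234%.
Via Windward → Kestrel: 40% × 50% × 49% = 9.8%.
Total: 1.95% + 1.612% + 2% + 3.234% + 9.8% = 18.596%.
Rounded: 18.60%.

18.60%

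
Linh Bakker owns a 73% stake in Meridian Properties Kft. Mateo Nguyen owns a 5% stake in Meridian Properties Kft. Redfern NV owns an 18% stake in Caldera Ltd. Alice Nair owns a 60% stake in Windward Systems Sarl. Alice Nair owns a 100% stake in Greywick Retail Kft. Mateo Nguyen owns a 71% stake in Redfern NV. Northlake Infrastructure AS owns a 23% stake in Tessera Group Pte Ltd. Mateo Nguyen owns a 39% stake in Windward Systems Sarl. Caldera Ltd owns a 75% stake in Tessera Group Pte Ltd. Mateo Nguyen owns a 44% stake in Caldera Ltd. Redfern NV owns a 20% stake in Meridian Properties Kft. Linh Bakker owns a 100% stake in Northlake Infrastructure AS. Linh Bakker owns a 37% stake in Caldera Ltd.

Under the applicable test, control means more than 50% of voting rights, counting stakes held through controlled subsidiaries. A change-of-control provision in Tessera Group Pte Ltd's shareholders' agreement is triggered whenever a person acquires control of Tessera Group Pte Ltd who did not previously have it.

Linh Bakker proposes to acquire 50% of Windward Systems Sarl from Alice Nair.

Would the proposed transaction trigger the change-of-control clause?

No

The purchase adds only to Linh's holdings (Alice's stake shrinks), so Linh is the only person who could newly come to control Tessera.
Linh holds 73% of Meridian, so Linh controls Meridian.
Linh holds 100% of Northlake, so Linh controls Northlake.
In Tessera, Linh's side holds only 23%, not > 50%.
So before the transaction, Linh does not control Tessera.
After the purchase, Linh holds 50% of Windward directly, and Alice's stake falls to 10%.
Linh's side now holds 50% of Windward, not > 50%, so Linh still does not control Windward.
After the transaction, Linh's side holds 23% of Tessera, not > 50%, so Linh still does not control Tessera.
No new person acquires control, so the clause is not triggered.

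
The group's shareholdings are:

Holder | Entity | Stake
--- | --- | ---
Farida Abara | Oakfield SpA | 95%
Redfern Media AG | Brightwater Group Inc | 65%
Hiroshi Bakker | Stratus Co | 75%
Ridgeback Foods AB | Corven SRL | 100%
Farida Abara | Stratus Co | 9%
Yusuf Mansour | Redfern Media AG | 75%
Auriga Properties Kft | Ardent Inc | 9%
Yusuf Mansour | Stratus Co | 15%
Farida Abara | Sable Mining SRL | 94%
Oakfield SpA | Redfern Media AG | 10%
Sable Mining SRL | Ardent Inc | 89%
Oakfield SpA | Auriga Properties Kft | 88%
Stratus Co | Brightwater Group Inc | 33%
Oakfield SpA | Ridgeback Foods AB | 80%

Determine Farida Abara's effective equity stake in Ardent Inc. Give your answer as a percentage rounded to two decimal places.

Farida reaches Ardent along 2 paths.
Via Sable: 94% × 89% = 83.66%.
Via Oakfield → Auriga: 95% × 88% × 9% = 7.524%.
Total: 83.66% + 7.524% = 91.184%.
Rounded: 91.18%.

91.18%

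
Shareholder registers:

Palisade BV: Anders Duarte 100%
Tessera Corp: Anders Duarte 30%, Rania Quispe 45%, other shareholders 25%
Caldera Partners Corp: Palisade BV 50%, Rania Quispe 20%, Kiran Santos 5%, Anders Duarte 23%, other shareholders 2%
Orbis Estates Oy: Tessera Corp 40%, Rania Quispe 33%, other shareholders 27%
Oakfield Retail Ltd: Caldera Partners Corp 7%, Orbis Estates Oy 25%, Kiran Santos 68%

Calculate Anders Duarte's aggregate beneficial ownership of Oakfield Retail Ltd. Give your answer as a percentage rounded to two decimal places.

8.11%

Anders reaches Oakfield along 3 paths.
Via Palisade → Caldera: 100% × 50% × 7% = 3.5%.
Via Caldera: 23% × 7% = 1.61%.
Via Tessera → Orbis: 30% × 40% × 25% = 3%.
Total: 3.5% + 1.61% + 3% = 8.11%.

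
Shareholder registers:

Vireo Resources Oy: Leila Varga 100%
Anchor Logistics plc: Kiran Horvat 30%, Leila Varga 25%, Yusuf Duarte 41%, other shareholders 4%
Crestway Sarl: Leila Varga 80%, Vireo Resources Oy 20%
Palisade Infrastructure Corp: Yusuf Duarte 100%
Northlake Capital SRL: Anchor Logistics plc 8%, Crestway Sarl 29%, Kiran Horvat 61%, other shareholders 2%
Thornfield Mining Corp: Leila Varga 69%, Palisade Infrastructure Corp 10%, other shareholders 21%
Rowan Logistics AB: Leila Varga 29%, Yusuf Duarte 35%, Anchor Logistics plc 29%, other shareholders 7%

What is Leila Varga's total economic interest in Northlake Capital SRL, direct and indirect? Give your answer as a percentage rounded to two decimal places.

Leila reaches Northlake along 3 paths.
Via Anchor: 25% × 8% = 2%.
Via Crestway: 80% × 29% = 23.2%.
Via Vireo → Crestway: 100% × 20% × 29% = 5.8%.
Total: 2% + 23.2% + 5.8% = 31%.
Rounded: 31.00%.

31.00%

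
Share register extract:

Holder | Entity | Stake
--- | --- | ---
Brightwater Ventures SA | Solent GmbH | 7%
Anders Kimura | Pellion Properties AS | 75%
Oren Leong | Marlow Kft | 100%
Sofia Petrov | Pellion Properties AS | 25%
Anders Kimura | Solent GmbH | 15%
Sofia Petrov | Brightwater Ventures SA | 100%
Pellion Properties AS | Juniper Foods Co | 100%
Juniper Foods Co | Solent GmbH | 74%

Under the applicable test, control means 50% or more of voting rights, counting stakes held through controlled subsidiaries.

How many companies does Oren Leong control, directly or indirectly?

Oren holds 100% of Marlow, so Oren controls Marlow.
No other company's threshold is met.
Oren controls 1 company.

1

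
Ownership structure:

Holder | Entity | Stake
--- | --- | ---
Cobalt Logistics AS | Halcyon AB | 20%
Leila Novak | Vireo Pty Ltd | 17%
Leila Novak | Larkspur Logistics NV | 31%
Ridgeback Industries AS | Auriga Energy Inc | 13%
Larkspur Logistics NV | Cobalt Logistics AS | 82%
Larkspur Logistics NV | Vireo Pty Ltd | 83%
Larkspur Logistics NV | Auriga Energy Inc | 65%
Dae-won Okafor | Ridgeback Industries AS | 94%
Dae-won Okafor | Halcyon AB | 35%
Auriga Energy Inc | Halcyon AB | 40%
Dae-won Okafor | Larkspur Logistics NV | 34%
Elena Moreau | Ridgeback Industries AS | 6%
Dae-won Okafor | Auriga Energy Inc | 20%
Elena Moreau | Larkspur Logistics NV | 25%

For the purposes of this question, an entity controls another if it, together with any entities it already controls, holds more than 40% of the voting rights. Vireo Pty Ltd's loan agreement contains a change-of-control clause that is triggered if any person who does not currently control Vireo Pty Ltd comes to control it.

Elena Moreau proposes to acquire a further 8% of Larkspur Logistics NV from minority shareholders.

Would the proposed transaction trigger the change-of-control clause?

The purchase changes only Elena's holdings, so Elena is the only person who could newly come to control Vireo.
Elena's largest direct stake is 25% in Larkspur, which does not meet the threshold, so Elena controls no company.
Neither Elena nor any entity Elena controls holds any voting interest in Vireo.
So before the transaction, Elena does not control Vireo.
After the purchase, Elena's direct stake in Larkspur rises to 25% + 8% = 33%.
Elena's side now holds 33% of Larkspur, not > 40%, so Elena still does not control Larkspur.
After the transaction, neither Elena nor any entity Elena controls holds a voting interest in Vireo, so Elena still does not control it.
No new person acquires control, so the clause is not triggered.

No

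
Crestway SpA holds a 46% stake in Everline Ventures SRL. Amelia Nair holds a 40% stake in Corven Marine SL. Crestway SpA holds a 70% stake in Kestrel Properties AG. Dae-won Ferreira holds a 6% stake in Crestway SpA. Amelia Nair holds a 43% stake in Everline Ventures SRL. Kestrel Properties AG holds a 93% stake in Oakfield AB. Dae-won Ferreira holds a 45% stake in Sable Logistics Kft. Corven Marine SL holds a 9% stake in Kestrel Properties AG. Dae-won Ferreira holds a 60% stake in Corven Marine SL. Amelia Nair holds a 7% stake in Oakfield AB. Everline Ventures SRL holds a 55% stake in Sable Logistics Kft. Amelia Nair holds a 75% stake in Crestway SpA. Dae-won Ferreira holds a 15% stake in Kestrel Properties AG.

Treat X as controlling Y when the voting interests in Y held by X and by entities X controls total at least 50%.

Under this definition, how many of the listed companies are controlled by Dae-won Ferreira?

1

Dae-won holds 60% of Corven, so Dae-won controls Corven.
No other company's threshold is met.
Dae-won controls 1 company.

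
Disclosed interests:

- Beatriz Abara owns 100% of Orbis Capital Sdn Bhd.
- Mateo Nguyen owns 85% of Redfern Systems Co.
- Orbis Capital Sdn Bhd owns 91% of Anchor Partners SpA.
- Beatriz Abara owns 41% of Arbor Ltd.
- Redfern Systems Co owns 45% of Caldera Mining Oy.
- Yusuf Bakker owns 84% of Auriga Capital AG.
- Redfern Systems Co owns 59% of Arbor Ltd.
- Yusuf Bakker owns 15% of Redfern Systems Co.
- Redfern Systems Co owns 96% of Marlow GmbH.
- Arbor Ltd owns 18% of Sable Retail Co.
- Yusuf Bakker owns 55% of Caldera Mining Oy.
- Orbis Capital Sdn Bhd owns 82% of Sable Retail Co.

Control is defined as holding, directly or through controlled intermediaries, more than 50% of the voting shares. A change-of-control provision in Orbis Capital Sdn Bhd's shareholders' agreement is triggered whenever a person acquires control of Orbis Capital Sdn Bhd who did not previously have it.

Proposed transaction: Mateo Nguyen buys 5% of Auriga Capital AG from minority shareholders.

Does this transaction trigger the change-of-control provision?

The purchase changes only Mateo's holdings, so Mateo is the only person who could newly come to control Orbis.
Mateo holds 85% of Redfern, so Mateo controls Redfern.
Redfern holds 96% of Marlow, so Mateo controls Marlow.
Redfern holds 59% of Arbor, so Mateo controls Arbor.
Neither Mateo nor any entity Mateo controls holds any voting interest in Orbis.
So before the transaction, Mateo does not control Orbis.
After the purchase, Mateo holds 5% of Auriga directly.
Mateo's side now holds 5% of Auriga, not > 50%, so Mateo still does not control Auriga.
After the transaction, neither Mateo nor any entity Mateo controls holds a voting interest in Orbis, so Mateo still does not control it.
No new person acquires control, so the clause is not triggered.

No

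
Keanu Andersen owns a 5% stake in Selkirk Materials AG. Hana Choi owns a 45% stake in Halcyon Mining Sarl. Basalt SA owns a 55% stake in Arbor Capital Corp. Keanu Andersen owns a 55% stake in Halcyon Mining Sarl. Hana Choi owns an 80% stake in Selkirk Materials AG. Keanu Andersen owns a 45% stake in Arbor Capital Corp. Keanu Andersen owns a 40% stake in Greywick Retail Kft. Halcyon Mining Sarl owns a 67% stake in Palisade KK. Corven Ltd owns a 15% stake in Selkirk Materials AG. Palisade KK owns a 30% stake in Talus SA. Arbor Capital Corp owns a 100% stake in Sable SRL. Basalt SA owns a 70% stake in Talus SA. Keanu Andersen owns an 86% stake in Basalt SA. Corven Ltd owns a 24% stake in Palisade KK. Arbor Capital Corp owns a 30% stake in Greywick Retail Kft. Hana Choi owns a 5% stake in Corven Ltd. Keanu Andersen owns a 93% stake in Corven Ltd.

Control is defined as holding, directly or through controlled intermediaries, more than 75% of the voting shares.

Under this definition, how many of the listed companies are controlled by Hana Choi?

1

Hana holds 80% of Selkirk, so Hana controls Selkirk.
No other company's threshold is met.
Hana controls 1 company.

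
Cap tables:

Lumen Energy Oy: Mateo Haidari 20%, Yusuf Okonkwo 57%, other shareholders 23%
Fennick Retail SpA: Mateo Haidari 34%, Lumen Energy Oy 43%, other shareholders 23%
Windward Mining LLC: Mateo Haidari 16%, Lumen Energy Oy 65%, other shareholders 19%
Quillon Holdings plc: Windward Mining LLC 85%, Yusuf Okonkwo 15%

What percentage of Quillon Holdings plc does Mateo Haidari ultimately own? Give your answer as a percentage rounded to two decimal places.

24.65%

Mateo reaches Quillon along 2 paths.
Via Windward: 16% × 85% = 13.6%.
Via Lumen → Windward: 20% × 65% × 85% = 11.05%.
Total: 13.6% + 11.05% = 24.65%.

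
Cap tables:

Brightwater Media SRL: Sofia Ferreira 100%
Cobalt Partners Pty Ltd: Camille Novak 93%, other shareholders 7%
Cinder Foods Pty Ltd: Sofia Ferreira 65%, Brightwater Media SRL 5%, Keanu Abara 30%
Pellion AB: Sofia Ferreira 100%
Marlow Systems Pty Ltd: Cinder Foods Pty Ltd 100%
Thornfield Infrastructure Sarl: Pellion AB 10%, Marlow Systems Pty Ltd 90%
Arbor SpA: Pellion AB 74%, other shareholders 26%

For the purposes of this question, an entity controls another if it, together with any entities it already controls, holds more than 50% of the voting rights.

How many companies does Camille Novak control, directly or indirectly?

1

Camille holds 93% of Cobalt, so Camille controls Cobalt.
No other company's threshold is met.
Camille controls 1 company.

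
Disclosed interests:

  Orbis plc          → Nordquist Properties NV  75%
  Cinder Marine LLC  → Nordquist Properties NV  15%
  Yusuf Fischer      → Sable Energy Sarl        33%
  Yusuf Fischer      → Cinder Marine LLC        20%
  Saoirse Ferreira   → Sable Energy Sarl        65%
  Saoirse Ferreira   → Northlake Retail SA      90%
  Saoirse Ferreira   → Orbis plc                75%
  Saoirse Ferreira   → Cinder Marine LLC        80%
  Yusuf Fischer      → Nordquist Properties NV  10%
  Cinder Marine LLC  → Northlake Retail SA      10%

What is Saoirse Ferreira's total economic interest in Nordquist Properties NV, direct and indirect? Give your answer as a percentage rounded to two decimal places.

Saoirse reaches Nordquist along 2 paths.
Via Orbis: 75% × 75% = 56.25%.
Via Cinder: 80% × 15% = 12%.
Total: 56.25% + 12% = 68.25%.

68.25%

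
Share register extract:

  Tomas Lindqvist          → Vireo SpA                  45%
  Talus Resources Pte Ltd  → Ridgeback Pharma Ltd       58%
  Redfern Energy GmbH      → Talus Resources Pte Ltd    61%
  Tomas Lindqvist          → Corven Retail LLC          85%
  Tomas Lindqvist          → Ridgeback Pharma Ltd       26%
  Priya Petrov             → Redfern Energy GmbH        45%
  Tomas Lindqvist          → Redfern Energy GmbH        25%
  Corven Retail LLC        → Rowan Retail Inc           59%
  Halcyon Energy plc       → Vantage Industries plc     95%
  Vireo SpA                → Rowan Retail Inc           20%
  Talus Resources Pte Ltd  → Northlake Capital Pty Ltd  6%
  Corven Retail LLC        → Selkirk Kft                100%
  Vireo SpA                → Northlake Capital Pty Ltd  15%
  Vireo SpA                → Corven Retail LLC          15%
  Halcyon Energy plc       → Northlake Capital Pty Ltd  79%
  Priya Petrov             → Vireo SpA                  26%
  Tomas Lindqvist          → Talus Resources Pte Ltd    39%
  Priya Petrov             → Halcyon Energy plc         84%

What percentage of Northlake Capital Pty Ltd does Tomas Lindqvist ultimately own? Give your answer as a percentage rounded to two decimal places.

10.01%

Tomas reaches Northlake along 3 paths.
Via Vireo: 45% × 15% = 6.75%.
Via Talus: 39% × 6% = 2.34%.
Via Redfern → Talus: 25% × 61% × 6% = 0.915%.
Total: 6.75% + 2.34% + 0.915% = 10.005%.
Rounded: 10.01%.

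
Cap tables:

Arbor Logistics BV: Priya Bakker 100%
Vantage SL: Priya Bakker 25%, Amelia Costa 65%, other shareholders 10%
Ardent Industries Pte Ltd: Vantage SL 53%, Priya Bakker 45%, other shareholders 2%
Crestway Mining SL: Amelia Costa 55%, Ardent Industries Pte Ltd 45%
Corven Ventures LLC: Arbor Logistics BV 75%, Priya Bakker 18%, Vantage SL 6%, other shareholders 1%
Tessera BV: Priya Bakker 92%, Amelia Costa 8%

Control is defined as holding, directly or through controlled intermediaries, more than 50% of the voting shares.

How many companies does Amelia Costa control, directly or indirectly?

3

Amelia holds 65% of Vantage, so Amelia controls Vantage.
Vantage holds 53% of Ardent, so Amelia controls Ardent.
Amelia and Ardent together hold 55% + 45% = 100% of Crestway, so Amelia controls Crestway.
No other company's threshold is met.
Amelia controls 3 companies.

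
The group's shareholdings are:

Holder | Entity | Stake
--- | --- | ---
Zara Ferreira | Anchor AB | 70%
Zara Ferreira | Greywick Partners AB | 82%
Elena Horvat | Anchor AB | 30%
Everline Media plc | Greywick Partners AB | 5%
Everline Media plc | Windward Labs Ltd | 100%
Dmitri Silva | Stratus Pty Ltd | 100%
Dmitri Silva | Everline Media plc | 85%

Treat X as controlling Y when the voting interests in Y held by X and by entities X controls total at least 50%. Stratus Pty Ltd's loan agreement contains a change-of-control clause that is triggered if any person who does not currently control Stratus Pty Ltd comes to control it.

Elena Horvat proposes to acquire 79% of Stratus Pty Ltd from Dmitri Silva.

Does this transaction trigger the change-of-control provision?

Yes

The purchase adds only to Elena's holdings (Dmitri's stake shrinks), so Elena is the only person who could newly come to control Stratus.
Elena's largest direct stake is 30% in Anchor, which does not meet the threshold, so Elena controls no company.
Neither Elena nor any entity Elena controls holds any voting interest in Stratus.
So before the transaction, Elena does not control Stratus.
After the purchase, Elena holds 79% of Stratus directly, and Dmitri's stake falls to 21%.
Elena holds 79% of Stratus, so Elena controls Stratus.
Elena did not control Stratus before and does after, so the clause is triggered.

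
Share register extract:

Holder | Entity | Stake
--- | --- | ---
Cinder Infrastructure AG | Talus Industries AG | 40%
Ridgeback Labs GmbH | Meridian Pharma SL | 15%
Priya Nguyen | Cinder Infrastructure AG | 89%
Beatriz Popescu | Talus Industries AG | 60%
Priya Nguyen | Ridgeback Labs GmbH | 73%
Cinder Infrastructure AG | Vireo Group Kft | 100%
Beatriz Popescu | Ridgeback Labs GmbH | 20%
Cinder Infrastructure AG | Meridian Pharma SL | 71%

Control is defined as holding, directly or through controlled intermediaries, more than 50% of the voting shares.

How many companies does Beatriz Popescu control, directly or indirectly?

Beatriz holds 60% of Talus, so Beatriz controls Talus.
No other company's threshold is met.
Beatriz controls 1 company.

1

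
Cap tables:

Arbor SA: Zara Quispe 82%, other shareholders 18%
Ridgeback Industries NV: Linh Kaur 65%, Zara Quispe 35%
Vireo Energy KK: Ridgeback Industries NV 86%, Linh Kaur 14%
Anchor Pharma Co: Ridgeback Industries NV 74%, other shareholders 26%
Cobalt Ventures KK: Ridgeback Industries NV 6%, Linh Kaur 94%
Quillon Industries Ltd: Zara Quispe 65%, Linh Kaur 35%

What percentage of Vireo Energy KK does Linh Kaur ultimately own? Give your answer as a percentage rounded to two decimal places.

Linh reaches Vireo along 2 paths.
Via Ridgeback: 65% × 86% = 55.9%.
Direct stake: 14% = 14%.
Total: 55.9% + 14% = 69.9%.
Rounded: 69.90%.

69.90%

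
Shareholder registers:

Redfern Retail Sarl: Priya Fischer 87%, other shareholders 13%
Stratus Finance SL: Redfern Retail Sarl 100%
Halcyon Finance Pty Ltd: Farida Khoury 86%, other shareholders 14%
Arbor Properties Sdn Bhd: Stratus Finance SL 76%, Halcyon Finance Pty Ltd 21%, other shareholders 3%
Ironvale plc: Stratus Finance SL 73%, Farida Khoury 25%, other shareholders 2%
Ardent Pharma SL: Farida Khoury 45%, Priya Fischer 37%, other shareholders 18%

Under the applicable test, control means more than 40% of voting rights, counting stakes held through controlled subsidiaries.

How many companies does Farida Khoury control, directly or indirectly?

Farida holds 86% of Halcyon, so Farida controls Halcyon.
Farida holds 45% of Ardent, so Farida controls Ardent.
No other company's threshold is met.
Farida controls 2 companies.

2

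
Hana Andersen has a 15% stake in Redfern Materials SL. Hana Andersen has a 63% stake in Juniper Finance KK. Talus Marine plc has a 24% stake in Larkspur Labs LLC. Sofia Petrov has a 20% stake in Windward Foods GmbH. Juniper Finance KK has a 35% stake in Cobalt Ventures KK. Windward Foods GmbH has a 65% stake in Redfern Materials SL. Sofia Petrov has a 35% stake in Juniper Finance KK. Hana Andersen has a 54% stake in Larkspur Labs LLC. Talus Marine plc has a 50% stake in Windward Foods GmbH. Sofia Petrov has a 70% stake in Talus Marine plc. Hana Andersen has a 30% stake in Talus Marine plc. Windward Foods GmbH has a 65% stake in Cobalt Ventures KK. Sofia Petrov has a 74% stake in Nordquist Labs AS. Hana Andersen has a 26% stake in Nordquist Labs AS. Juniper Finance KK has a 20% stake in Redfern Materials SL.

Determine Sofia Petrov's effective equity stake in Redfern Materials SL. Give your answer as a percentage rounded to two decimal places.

Sofia reaches Redfern along 3 paths.
Via Juniper: 35% × 20% = 7%.
Via Talus → Windward: 70% × 50% × 65% = 22.75%.
Via Windward: 20% × 65% = 13%.
Total: 7% + 22.75% + 13% = 42.75%.

42.75%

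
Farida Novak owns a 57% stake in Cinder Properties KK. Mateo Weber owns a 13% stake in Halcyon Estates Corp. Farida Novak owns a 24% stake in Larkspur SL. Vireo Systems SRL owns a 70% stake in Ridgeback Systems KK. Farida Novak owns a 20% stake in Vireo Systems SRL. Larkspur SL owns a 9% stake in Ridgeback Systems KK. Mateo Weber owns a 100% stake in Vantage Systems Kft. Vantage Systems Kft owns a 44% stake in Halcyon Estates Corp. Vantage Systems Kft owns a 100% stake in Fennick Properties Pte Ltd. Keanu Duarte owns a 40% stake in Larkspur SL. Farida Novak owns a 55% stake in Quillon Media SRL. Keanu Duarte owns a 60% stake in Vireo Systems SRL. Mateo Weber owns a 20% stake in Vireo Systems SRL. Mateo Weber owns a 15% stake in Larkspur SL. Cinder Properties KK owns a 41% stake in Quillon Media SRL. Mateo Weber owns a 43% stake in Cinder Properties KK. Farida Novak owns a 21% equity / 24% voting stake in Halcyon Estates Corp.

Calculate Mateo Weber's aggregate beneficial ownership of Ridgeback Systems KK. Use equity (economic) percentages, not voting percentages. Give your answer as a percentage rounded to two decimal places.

15.35%

Mateo reaches Ridgeback along 2 paths.
Via Larkspur: 15% × 9% = 1.35%.
Via Vireo: 20% × 70% = 14%.
Total: 1.35% + 14% = 15.35%.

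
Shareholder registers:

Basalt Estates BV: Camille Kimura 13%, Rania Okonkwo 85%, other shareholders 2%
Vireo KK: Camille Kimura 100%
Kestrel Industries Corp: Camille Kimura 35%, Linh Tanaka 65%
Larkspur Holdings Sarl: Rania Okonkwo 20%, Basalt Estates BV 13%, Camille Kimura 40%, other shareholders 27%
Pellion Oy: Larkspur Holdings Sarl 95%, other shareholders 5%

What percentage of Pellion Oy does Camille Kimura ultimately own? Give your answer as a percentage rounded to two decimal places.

39.61%

Camille reaches Pellion along 2 paths.
Via Basalt → Larkspur: 13% × 13% × 95% = 1.6055%.
Via Larkspur: 40% × 95% = 38%.
Total: 1.6055% + 38% = 39.6055%.
Rounded: 39.61%.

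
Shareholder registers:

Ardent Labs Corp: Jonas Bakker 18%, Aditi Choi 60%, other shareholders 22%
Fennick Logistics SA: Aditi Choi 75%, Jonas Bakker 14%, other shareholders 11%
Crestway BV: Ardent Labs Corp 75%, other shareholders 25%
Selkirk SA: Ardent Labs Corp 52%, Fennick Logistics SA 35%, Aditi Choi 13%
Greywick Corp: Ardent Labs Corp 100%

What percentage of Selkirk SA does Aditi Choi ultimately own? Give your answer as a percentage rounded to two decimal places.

Aditi reaches Selkirk along 3 paths.
Via Ardent: 60% × 52% = 31.2%.
Via Fennick: 75% × 35% = 26.25%.
Direct stake: 13% = 13%.
Total: 31.2% + 26.25% + 13% = 70.45%.

70.45%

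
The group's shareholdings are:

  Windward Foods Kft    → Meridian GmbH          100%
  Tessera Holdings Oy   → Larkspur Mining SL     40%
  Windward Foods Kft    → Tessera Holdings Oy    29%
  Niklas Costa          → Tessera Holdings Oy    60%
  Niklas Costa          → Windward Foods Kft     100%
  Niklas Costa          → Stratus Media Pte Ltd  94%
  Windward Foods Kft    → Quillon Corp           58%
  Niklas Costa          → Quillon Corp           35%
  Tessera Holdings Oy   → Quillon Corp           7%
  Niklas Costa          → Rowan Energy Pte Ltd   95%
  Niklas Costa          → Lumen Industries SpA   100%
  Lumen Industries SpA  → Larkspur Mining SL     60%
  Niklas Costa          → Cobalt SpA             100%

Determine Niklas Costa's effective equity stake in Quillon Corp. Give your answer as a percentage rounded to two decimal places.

Niklas reaches Quillon along 4 paths.
Via Windward → Tessera: 100% × 29% × 7% = 2.03%.
Via Tessera: 60% × 7% = 4.2%.
Via Windward: 100% × 58% = 58%.
Direct stake: 35% = 35%.
Total: 2.03% + 4.2% + 58% + 35% = 99.23%.

99.23%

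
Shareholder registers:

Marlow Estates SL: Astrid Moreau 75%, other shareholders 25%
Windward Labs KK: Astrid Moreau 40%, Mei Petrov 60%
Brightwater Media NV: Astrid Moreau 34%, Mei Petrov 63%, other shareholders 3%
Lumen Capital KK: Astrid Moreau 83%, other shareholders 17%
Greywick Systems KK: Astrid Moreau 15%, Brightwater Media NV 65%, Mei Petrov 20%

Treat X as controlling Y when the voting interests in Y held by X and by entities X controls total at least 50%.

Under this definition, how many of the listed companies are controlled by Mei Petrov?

Mei holds 60% of Windward, so Mei controls Windward.
Mei holds 63% of Brightwater, so Mei controls Brightwater.
Brightwater and Mei together hold 65% + 20% = 85% of Greywick, so Mei controls Greywick.
No other company's threshold is met.
Mei controls 3 companies.

3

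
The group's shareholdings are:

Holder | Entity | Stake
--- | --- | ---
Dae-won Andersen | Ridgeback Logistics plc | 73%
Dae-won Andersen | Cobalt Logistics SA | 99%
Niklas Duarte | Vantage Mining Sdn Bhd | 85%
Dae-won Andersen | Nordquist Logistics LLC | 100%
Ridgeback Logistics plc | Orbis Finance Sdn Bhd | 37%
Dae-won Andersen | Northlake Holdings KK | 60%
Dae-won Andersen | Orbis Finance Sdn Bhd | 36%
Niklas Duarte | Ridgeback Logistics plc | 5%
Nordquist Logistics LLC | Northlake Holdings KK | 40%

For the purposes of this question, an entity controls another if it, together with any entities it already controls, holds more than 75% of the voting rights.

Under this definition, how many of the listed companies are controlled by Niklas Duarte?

Niklas holds 85% of Vantage, so Niklas controls Vantage.
No other company's threshold is met.
Niklas controls 1 company.

1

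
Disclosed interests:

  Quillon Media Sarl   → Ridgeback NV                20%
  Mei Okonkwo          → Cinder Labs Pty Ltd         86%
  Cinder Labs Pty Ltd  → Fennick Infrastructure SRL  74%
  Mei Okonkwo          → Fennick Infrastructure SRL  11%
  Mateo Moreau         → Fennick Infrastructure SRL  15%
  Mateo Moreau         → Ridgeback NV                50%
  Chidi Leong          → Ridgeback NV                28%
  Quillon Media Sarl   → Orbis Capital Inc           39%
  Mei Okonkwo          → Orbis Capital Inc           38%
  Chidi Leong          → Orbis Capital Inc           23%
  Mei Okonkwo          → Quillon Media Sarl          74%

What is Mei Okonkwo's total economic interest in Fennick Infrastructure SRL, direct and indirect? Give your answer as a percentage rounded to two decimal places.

Mei reaches Fennick along 2 paths.
Direct stake: 11% = 11%.
Via Cinder: 86% × 74% = 63.64%.
Total: 11% + 63.64% = 74.64%.

74.64%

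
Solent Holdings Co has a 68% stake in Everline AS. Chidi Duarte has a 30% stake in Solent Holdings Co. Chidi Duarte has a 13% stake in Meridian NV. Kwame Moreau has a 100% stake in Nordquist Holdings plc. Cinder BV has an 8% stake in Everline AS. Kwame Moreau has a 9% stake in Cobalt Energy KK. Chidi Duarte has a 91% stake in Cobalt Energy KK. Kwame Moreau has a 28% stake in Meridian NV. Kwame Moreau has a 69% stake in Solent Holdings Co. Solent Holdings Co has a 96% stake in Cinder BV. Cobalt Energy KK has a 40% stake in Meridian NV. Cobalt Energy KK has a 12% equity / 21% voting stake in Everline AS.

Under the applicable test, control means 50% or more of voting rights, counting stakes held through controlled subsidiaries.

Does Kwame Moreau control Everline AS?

Yes

Kwame holds 69% of Solent, so Kwame controls Solent.
Solent holds 96% of Cinder, so Kwame controls Cinder.
Solent and Cinder together hold 68% + 8% = 76% of Everline, so Kwame controls Everline.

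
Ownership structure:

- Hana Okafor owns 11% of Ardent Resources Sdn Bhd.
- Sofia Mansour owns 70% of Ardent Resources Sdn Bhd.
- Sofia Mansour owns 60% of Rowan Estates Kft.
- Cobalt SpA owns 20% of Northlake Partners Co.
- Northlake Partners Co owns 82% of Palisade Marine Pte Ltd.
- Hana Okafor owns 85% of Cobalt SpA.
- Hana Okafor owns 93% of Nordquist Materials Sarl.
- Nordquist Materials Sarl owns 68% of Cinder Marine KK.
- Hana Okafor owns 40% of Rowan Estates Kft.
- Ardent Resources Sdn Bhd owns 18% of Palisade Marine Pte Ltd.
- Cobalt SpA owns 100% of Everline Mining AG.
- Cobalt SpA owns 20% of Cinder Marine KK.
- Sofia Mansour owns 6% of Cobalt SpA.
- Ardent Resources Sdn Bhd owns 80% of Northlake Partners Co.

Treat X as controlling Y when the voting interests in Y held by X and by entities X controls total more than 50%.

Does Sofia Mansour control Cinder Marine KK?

Sofia holds 70% of Ardent, so Sofia controls Ardent.
Ardent holds 80% of Northlake, so Sofia controls Northlake.
Northlake and Ardent together hold 82% + 18% = 100% of Palisade, so Sofia controls Palisade.
Sofia holds 60% of Rowan, so Sofia controls Rowan.
Neither Sofia nor any entity Sofia controls holds any voting interest in Cinder.
So Sofia does not control Cinder.

No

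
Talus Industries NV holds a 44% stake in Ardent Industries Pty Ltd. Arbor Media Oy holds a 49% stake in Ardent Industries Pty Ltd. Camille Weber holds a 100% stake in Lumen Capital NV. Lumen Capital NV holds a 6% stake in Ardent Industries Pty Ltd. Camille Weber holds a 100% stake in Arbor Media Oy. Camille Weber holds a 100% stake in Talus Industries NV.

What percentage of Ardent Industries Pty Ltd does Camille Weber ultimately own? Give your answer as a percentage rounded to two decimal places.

99.00%

Camille reaches Ardent along 3 paths.
Via Talus: 100% × 44% = 44%.
Via Arbor: 100% × 49% = 49%.
Via Lumen: 100% × 6% = 6%.
Total: 44% + 49% + 6% = 99%.
Rounded: 99.00%.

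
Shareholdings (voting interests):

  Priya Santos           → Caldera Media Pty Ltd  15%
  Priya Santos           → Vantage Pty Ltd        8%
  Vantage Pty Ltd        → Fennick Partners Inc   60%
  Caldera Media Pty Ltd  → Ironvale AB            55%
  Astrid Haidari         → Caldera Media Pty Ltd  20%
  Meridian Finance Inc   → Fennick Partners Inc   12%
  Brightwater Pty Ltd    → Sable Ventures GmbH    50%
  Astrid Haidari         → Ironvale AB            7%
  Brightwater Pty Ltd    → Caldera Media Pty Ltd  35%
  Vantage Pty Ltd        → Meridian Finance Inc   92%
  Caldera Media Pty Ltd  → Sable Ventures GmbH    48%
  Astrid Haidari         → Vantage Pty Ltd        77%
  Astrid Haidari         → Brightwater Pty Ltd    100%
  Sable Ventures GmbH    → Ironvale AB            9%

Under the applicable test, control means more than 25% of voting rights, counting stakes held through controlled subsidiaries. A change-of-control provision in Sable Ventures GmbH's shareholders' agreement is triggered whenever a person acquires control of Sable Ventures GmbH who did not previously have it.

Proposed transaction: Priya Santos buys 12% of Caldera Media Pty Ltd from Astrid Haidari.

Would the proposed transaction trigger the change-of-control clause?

The purchase adds only to Priya's holdings (Astrid's stake shrinks), so Priya is the only person who could newly come to control Sable.
Priya's largest direct stake is 15% in Caldera, which does not meet the threshold, so Priya controls no company.
Neither Priya nor any entity Priya controls holds any voting interest in Sable.
So before the transaction, Priya does not control Sable.
After the purchase, Priya's direct stake in Caldera rises to 15% + 12% = 27%, and Astrid's stake falls to 8%.
Priya holds 27% of Caldera, so Priya controls Caldera.
Caldera holds 48% of Sable, so Priya controls Sable.
Priya did not control Sable before and does after, so the clause is triggered.

Yes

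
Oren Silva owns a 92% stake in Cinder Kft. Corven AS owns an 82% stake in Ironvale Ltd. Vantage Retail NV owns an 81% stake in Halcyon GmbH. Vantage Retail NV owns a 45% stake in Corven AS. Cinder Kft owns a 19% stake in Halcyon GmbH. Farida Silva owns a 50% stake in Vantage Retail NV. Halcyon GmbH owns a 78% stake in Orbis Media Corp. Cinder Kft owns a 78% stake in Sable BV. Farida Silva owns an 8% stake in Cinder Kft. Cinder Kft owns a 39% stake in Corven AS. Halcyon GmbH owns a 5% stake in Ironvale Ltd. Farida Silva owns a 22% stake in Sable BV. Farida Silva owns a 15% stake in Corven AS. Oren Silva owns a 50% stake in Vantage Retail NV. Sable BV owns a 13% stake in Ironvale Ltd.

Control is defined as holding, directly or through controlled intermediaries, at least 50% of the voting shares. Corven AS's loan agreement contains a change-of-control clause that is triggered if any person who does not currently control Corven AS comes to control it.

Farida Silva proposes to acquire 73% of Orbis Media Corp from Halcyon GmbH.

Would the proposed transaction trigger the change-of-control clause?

The purchase adds only to Farida's holdings (Halcyon's stake shrinks), so Farida is the only person who could newly come to control Corven.
Farida holds 50% of Vantage, so Farida controls Vantage.
Farida and Vantage together hold 15% + 45% = 60% of Corven, so Farida controls Corven.
So Farida already controls Corven before the transaction.
After the purchase, Farida holds 73% of Orbis directly, and Halcyon's stake falls to 5%.
Farida controlled Corven already, so this is not a new person acquiring control; every other person's position is unchanged or reduced.
No new person acquires control, so the clause is not triggered.

No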